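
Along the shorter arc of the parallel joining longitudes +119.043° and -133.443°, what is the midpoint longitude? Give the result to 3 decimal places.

+172.800°

Signed shortest Δλ from +119.043° to -133.443° is +107.514°.
Midpoint longitude = +119.043° + (+107.514°)/2 = +119.043° + 53.757° = +172.800°.
(The naïve average (+119.043 + -133.443)/2 = -7.2° is on the wrong side of the globe.)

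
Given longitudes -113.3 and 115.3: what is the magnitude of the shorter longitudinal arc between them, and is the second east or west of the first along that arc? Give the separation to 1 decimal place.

131.4° west

Raw difference: 115.3 − -113.3 = 228.6°.
Normalise into (−180°, 180°]: 228.6° − 360° = -131.4°.
Negative ⇒ the second point lies to the west; separation 131.4°.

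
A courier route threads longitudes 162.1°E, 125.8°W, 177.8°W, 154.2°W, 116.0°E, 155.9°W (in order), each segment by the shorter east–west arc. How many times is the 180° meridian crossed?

3

Leg 1: +162.1° → -125.8°, shortest Δλ = 72.1° (east) — crosses 180°.
Leg 2: -125.8° → -177.8°, shortest Δλ = -52.0° (west) — does not cross 180°.
Leg 3: -177.8° → -154.2°, shortest Δλ = 23.6° (east) — does not cross 180°.
Leg 4: -154.2° → +116.0°, shortest Δλ = -89.8° (west) — crosses 180°.
Leg 5: +116.0° → -155.9°, shortest Δλ = 88.1° (east) — crosses 180°.
Total crossings: 3.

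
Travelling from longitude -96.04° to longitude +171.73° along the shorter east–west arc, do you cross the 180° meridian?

Naïve |171.73 − -96.04| = 267.77° > 180°, so the shorter arc goes the other way round — across 180°.
Signed shortest Δλ = ((171.73 − -96.04 + 180) mod 360) − 180 = -92.23°.
Going west by 92.23° from -96.04° passes through 180° before reaching +171.73°.

Yes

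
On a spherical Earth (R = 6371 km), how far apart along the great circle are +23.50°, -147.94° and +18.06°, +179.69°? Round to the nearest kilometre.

Δλ = 179.69 − -147.94 = 327.63°; wrapped into (−180°, 180°]: -32.37°.
Δφ = 18.06 − 23.50 = -5.44°.
a = sin²(Δφ/2) + cos φ₁ · cos φ₂ · sin²(Δλ/2) = 0.069993.
c = 2·atan2(√a, √(1−a)) = 0.53550 rad → d = 6371·c ≈ 3411.67 km.

3412 km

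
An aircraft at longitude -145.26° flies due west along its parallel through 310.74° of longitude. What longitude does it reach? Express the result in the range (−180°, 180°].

-96.00°

Start at -145.26°; shift −310.74° → -456.00°.
-456.00° lies outside (−180°, 180°]; add 360° → -96.00°.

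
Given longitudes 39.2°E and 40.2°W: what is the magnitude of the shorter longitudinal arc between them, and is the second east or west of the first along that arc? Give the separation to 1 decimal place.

79.4° west

Raw difference: -40.2 − 39.2 = -79.4°.
Normalise into (−180°, 180°]: -79.4° stays -79.4°.
Negative ⇒ the second point lies to the west; separation 79.4°.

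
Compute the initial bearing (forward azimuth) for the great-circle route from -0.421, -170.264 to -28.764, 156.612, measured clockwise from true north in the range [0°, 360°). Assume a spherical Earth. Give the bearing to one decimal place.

Δλ = 156.612 − -170.264 = 326.876°; wrapped into (−180°, 180°]: -33.124°.
θ = atan2( sin Δλ · cos φ₂ , cos φ₁ · sin φ₂ − sin φ₁ · cos φ₂ · cos Δλ )
  = atan2(-0.47903, -0.47580) = -134.806° → normalised to [0°, 360°): 225.194°.

225.2°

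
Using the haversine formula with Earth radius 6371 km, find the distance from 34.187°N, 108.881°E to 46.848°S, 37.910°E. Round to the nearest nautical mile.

6186 nmi

Δλ = 37.910 − 108.881 = -70.971°.
Δφ = -46.848 − 34.187 = -81.035°.
a = sin²(Δφ/2) + cos φ₁ · cos φ₂ · sin²(Δλ/2) = 0.612732.
c = 2·atan2(√a, √(1−a)) = 1.79821 rad → d = 6371·c ≈ 11456.43 km ≈ 6185.97 nmi.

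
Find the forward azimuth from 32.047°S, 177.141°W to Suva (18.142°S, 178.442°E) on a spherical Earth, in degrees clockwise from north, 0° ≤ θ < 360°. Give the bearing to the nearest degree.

Δλ = 178.442 − -177.141 = 355.583°; wrapped into (−180°, 180°]: -4.417°.
θ = atan2( sin Δλ · cos φ₂ , cos φ₁ · sin φ₂ − sin φ₁ · cos φ₂ · cos Δλ )
  = atan2(-0.07319, 0.23882) = -17.038° → normalised to [0°, 360°): 342.962°.

343°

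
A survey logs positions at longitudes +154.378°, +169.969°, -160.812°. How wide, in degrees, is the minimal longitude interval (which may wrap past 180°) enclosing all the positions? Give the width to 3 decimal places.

44.810°

Sort the longitudes: -160.812°, +154.378°, +169.969°.
Eastward gaps between consecutive values (wrapping around): 315.190°, 15.591°, 29.219°.
Largest gap = 315.190° ⇒ minimal covering band is its complement: 360° − 315.190° = 44.810°.
Band runs from +154.378° eastward to -160.812°, crossing the antimeridian.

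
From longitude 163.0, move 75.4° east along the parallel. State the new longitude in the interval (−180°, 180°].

-121.6°

Start at +163.0°; shift +75.4° → +238.4°.
+238.4° lies outside (−180°, 180°]; subtract 360° → -121.6°.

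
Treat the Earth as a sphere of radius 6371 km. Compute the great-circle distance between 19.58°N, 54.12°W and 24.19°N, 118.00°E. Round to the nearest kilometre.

15074 km

Δλ = 118.00 − -54.12 = 172.12°.
Δφ = 24.19 − 19.58 = 4.61°.
a = sin²(Δφ/2) + cos φ₁ · cos φ₂ · sin²(Δλ/2) = 0.857004.
c = 2·atan2(√a, √(1−a)) = 2.36600 rad → d = 6371·c ≈ 15073.79 km.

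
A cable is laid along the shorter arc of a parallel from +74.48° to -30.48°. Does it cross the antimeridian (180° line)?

Signed shortest Δλ = ((-30.48 − 74.48 + 180) mod 360) − 180 = -104.96°.
Going west by 104.96° from +74.48° reaches -30.48° without touching 180°.

No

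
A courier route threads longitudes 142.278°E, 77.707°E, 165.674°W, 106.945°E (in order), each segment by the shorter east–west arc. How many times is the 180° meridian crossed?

Leg 1: +142.278° → +77.707°, shortest Δλ = -64.571° (west) — does not cross 180°.
Leg 2: +77.707° → -165.674°, shortest Δλ = 116.619° (east) — crosses 180°.
Leg 3: -165.674° → +106.945°, shortest Δλ = -87.381° (west) — crosses 180°.
Total crossings: 2.

2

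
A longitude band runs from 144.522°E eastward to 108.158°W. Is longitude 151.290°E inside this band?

Band width going east from +144.522° to -108.158°: ((-108.158 − 144.522) mod 360) = 107.320°.
Offset of +151.290° east of the west edge: ((151.290 − 144.522) mod 360) = 6.768°.
6.768° ≤ 107.320° ⇒ inside.

Yes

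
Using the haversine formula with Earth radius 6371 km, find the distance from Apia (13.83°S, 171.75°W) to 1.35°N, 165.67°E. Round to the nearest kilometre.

Δλ = 165.67 − -171.75 = 337.42°; wrapped into (−180°, 180°]: -22.58°.
Δφ = 1.35 − -13.83 = 15.18°.
a = sin²(Δφ/2) + cos φ₁ · cos φ₂ · sin²(Δλ/2) = 0.054652.
c = 2·atan2(√a, √(1−a)) = 0.47192 rad → d = 6371·c ≈ 3006.63 km.

3007 km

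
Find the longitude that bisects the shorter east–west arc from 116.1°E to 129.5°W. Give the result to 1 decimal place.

173.3°E

Signed shortest Δλ from +116.1° to -129.5° is +114.4°.
Midpoint longitude = +116.1° + (+114.4°)/2 = +116.1° + 57.2° = +173.3°.
(The naïve average (+116.1 + -129.5)/2 = -6.7° is on the wrong side of the globe.)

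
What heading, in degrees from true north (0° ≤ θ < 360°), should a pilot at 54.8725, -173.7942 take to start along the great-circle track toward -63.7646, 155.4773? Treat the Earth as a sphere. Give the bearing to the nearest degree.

Δλ = 155.4773 − -173.7942 = 329.2715°; wrapped into (−180°, 180°]: -30.7285°.
θ = atan2( sin Δλ · cos φ₂ , cos φ₁ · sin φ₂ − sin φ₁ · cos φ₂ · cos Δλ )
  = atan2(-0.22588, -0.82691) = -164.722° → normalised to [0°, 360°): 195.278°.

195°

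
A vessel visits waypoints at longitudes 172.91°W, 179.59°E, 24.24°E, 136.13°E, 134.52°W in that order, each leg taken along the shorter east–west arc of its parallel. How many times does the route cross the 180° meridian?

2

Leg 1: -172.91° → +179.59°, shortest Δλ = -7.5° (west) — crosses 180°.
Leg 2: +179.59° → +24.24°, shortest Δλ = -155.35° (west) — does not cross 180°.
Leg 3: +24.24° → +136.13°, shortest Δλ = 111.89° (east) — does not cross 180°.
Leg 4: +136.13° → -134.52°, shortest Δλ = 89.35° (east) — crosses 180°.
Total crossings: 2.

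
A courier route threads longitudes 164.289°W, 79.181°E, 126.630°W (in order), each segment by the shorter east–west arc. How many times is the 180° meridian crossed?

Leg 1: -164.289° → +79.181°, shortest Δλ = -116.53° (west) — crosses 180°.
Leg 2: +79.181° → -126.630°, shortest Δλ = 154.189° (east) — crosses 180°.
Total crossings: 2.

2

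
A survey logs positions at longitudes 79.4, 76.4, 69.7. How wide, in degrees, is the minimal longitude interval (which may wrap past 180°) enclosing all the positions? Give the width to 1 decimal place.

Sort the longitudes: +69.7°, +76.4°, +79.4°.
Eastward gaps between consecutive values (wrapping around): 6.7°, 3.0°, 350.3°.
Largest gap = 350.3° ⇒ minimal covering band is its complement: 360° − 350.3° = 9.7°.
Band runs from +69.7° eastward to +79.4°.

9.7°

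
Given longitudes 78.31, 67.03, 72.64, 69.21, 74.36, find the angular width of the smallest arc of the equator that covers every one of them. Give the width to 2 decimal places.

11.28°

Sort the longitudes: +67.03°, +69.21°, +72.64°, +74.36°, +78.31°.
Eastward gaps between consecutive values (wrapping around): 2.18°, 3.43°, 1.72°, 3.95°, 348.72°.
Largest gap = 348.72° ⇒ minimal covering band is its complement: 360° − 348.72° = 11.28°.
Band runs from +67.03° eastward to +78.31°.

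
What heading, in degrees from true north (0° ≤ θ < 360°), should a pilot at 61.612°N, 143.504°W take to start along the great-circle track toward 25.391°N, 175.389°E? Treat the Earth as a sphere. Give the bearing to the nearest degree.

236°

Δλ = 175.389 − -143.504 = 318.893°; wrapped into (−180°, 180°]: -41.107°.
θ = atan2( sin Δλ · cos φ₂ , cos φ₁ · sin φ₂ − sin φ₁ · cos φ₂ · cos Δλ )
  = atan2(-0.59396, -0.39498) = -123.624° → normalised to [0°, 360°): 236.376°.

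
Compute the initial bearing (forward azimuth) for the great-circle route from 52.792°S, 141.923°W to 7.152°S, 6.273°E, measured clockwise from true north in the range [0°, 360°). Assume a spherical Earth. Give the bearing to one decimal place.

145.0°

Δλ = 6.273 − -141.923 = 148.196°.
θ = atan2( sin Δλ · cos φ₂ , cos φ₁ · sin φ₂ − sin φ₁ · cos φ₂ · cos Δλ )
  = atan2(0.52291, -0.74689) = 145.003° → normalised to [0°, 360°): 145.003°.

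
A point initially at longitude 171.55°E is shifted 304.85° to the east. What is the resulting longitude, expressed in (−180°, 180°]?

116.40°E

Start at +171.55°; shift +304.85° → +476.40°.
+476.40° lies outside (−180°, 180°]; subtract 360° → +116.40°.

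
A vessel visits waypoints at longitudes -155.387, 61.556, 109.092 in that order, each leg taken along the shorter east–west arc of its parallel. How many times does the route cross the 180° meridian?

1

Leg 1: -155.387° → +61.556°, shortest Δλ = -143.057° (west) — crosses 180°.
Leg 2: +61.556° → +109.092°, shortest Δλ = 47.536° (east) — does not cross 180°.
Total crossings: 1.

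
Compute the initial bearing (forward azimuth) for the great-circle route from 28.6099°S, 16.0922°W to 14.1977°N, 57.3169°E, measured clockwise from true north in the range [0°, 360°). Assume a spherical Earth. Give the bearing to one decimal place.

Δλ = 57.3169 − -16.0922 = 73.4091°.
θ = atan2( sin Δλ · cos φ₂ , cos φ₁ · sin φ₂ − sin φ₁ · cos φ₂ · cos Δλ )
  = atan2(0.92909, 0.34787) = 69.473° → normalised to [0°, 360°): 69.473°.

69.5°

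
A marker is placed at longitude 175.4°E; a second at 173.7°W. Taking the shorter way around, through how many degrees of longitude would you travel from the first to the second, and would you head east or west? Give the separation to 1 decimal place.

10.9° east

Raw difference: -173.7 − 175.4 = -349.1°.
Normalise into (−180°, 180°]: -349.1° + 360° = 10.9°.
Positive ⇒ the second point lies to the east; separation 10.9°.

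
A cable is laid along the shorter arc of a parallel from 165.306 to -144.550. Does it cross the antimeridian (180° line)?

Yes

Naïve |-144.550 − 165.306| = 309.856° > 180°, so the shorter arc goes the other way round — across 180°.
Signed shortest Δλ = ((-144.550 − 165.306 + 180) mod 360) − 180 = 50.144°.
Going east by 50.144° from +165.306° passes through 180° before reaching -144.550°.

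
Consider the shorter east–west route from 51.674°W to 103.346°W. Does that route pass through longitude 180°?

No

Signed shortest Δλ = ((-103.346 − -51.674 + 180) mod 360) − 180 = -51.672°.
Going west by 51.672° from -51.674° reaches -103.346° without touching 180°.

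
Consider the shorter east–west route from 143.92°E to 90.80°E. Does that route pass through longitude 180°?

No

Signed shortest Δλ = ((90.80 − 143.92 + 180) mod 360) − 180 = -53.12°.
Going west by 53.12° from +143.92° reaches +90.80° without touching 180°.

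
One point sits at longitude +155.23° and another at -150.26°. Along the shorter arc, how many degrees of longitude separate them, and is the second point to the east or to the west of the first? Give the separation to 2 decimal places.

54.51° east

Raw difference: -150.26 − 155.23 = -305.49°.
Normalise into (−180°, 180°]: -305.49° + 360° = 54.51°.
Positive ⇒ the second point lies to the east; separation 54.51°.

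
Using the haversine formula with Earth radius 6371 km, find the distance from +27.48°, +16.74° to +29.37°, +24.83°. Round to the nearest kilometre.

Δλ = 24.83 − 16.74 = 8.09°.
Δφ = 29.37 − 27.48 = 1.89°.
a = sin²(Δφ/2) + cos φ₁ · cos φ₂ · sin²(Δλ/2) = 0.004119.
c = 2·atan2(√a, √(1−a)) = 0.12845 rad → d = 6371·c ≈ 818.34 km.

818 km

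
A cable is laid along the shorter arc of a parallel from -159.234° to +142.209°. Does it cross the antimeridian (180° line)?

Naïve |142.209 − -159.234| = 301.443° > 180°, so the shorter arc goes the other way round — across 180°.
Signed shortest Δλ = ((142.209 − -159.234 + 180) mod 360) − 180 = -58.557°.
Going west by 58.557° from -159.234° passes through 180° before reaching +142.209°.

Yes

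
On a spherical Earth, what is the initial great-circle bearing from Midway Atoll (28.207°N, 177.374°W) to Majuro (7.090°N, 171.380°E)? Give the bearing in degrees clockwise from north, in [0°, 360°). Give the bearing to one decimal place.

Δλ = 171.380 − -177.374 = 348.754°; wrapped into (−180°, 180°]: -11.246°.
θ = atan2( sin Δλ · cos φ₂ , cos φ₁ · sin φ₂ − sin φ₁ · cos φ₂ · cos Δλ )
  = atan2(-0.19353, -0.35127) = -151.147° → normalised to [0°, 360°): 208.853°.

208.9°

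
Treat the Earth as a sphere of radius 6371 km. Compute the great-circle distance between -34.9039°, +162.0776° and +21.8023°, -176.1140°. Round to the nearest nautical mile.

3624 nmi

Δλ = -176.1140 − 162.0776 = -338.1916°; wrapped into (−180°, 180°]: 21.8084°.
Δφ = 21.8023 − -34.9039 = 56.7062°.
a = sin²(Δφ/2) + cos φ₁ · cos φ₂ · sin²(Δλ/2) = 0.252782.
c = 2·atan2(√a, √(1−a)) = 1.05361 rad → d = 6371·c ≈ 6712.55 km ≈ 3624.49 nmi.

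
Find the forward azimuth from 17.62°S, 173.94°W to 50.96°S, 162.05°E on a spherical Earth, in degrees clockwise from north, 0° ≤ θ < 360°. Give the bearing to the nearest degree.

204°

Δλ = 162.05 − -173.94 = 335.99°; wrapped into (−180°, 180°]: -24.01°.
θ = atan2( sin Δλ · cos φ₂ , cos φ₁ · sin φ₂ − sin φ₁ · cos φ₂ · cos Δλ )
  = atan2(-0.25629, -0.56610) = -155.643° → normalised to [0°, 360°): 204.357°.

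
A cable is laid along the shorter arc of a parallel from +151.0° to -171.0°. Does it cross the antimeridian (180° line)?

Naïve |-171.0 − 151.0| = 322.0° > 180°, so the shorter arc goes the other way round — across 180°.
Signed shortest Δλ = ((-171.0 − 151.0 + 180) mod 360) − 180 = 38.0°.
Going east by 38.0° from +151.0° passes through 180° before reaching -171.0°.

Yes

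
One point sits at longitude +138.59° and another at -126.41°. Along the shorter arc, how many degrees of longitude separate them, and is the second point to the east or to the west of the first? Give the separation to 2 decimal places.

95.00° east

Raw difference: -126.41 − 138.59 = -265.0°.
Normalise into (−180°, 180°]: -265.0° + 360° = 95.0°.
Positive ⇒ the second point lies to the east; separation 95.00°.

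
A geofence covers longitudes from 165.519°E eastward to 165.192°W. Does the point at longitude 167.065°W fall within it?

Band width going east from +165.519° to -165.192°: ((-165.192 − 165.519) mod 360) = 29.289°.
Offset of -167.065° east of the west edge: ((-167.065 − 165.519) mod 360) = 27.416°.
27.416° ≤ 29.289° ⇒ inside.

Yes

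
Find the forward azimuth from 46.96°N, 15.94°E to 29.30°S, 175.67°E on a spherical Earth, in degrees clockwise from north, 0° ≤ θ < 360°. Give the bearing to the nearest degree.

49°

Δλ = 175.67 − 15.94 = 159.73°.
θ = atan2( sin Δλ · cos φ₂ , cos φ₁ · sin φ₂ − sin φ₁ · cos φ₂ · cos Δλ )
  = atan2(0.30212, 0.26390) = 48.864° → normalised to [0°, 360°): 48.864°.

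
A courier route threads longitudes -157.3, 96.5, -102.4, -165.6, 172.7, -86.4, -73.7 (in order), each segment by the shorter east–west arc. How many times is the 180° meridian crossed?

4

Leg 1: -157.3° → +96.5°, shortest Δλ = -106.2° (west) — crosses 180°.
Leg 2: +96.5° → -102.4°, shortest Δλ = 161.1° (east) — crosses 180°.
Leg 3: -102.4° → -165.6°, shortest Δλ = -63.2° (west) — does not cross 180°.
Leg 4: -165.6° → +172.7°, shortest Δλ = -21.7° (west) — crosses 180°.
Leg 5: +172.7° → -86.4°, shortest Δλ = 100.9° (east) — crosses 180°.
Leg 6: -86.4° → -73.7°, shortest Δλ = 12.7° (east) — does not cross 180°.
Total crossings: 4.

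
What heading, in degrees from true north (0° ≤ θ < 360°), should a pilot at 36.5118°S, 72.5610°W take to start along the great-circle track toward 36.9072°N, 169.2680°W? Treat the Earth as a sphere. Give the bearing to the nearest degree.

Δλ = -169.2680 − -72.5610 = -96.7070°.
θ = atan2( sin Δλ · cos φ₂ , cos φ₁ · sin φ₂ − sin φ₁ · cos φ₂ · cos Δλ )
  = atan2(-0.79414, 0.42709) = -61.728° → normalised to [0°, 360°): 298.272°.

298°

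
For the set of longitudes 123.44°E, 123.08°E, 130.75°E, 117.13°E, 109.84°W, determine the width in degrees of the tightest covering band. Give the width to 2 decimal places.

Sort the longitudes: -109.84°, +117.13°, +123.08°, +123.44°, +130.75°.
Eastward gaps between consecutive values (wrapping around): 226.97°, 5.95°, 0.36°, 7.31°, 119.41°.
Largest gap = 226.97° ⇒ minimal covering band is its complement: 360° − 226.97° = 133.03°.
Band runs from +117.13° eastward to -109.84°, crossing the antimeridian.

133.03°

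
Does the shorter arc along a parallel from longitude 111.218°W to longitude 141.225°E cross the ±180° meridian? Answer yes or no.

Naïve |141.225 − -111.218| = 252.443° > 180°, so the shorter arc goes the other way round — across 180°.
Signed shortest Δλ = ((141.225 − -111.218 + 180) mod 360) − 180 = -107.557°.
Going west by 107.557° from -111.218° passes through 180° before reaching +141.225°.

Yes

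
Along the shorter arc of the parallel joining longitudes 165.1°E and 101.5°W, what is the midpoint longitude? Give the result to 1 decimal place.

148.2°W

Signed shortest Δλ from +165.1° to -101.5° is +93.4°.
Midpoint longitude = +165.1° + (+93.4°)/2 = +165.1° + 46.7° = +211.8°.
Normalise into (−180°, 180°]: -148.2°.
(The naïve average (+165.1 + -101.5)/2 = 31.8° is on the wrong side of the globe.)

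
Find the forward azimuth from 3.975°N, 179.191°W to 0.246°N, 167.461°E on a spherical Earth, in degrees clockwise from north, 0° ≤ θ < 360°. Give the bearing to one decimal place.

254.7°

Δλ = 167.461 − -179.191 = 346.652°; wrapped into (−180°, 180°]: -13.348°.
θ = atan2( sin Δλ · cos φ₂ , cos φ₁ · sin φ₂ − sin φ₁ · cos φ₂ · cos Δλ )
  = atan2(-0.23086, -0.06316) = -105.302° → normalised to [0°, 360°): 254.698°.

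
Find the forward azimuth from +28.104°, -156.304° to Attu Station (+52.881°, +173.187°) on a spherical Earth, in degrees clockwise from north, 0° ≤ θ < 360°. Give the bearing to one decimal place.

Δλ = 173.187 − -156.304 = 329.491°; wrapped into (−180°, 180°]: -30.509°.
θ = atan2( sin Δλ · cos φ₂ , cos φ₁ · sin φ₂ − sin φ₁ · cos φ₂ · cos Δλ )
  = atan2(-0.30637, 0.45845) = -33.754° → normalised to [0°, 360°): 326.246°.

326.2°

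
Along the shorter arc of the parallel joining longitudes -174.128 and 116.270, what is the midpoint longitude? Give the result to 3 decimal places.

+151.071°

Signed shortest Δλ from -174.128° to +116.270° is -69.602°.
Midpoint longitude = -174.128° + (-69.602°)/2 = -174.128° − 34.801° = -208.929°.
Normalise into (−180°, 180°]: +151.071°.
(The naïve average (-174.128 + +116.270)/2 = -28.929° is on the wrong side of the globe.)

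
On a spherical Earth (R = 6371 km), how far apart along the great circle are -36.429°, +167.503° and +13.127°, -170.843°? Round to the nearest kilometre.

Δλ = -170.843 − 167.503 = -338.346°; wrapped into (−180°, 180°]: 21.654°.
Δφ = 13.127 − -36.429 = 49.556°.
a = sin²(Δφ/2) + cos φ₁ · cos φ₂ · sin²(Δλ/2) = 0.203296.
c = 2·atan2(√a, √(1−a)) = 0.93551 rad → d = 6371·c ≈ 5960.14 km.

5960 km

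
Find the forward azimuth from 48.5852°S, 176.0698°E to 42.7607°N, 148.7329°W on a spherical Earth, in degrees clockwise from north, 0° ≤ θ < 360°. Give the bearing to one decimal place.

Δλ = -148.7329 − 176.0698 = -324.8027°; wrapped into (−180°, 180°]: 35.1973°.
θ = atan2( sin Δλ · cos φ₂ , cos φ₁ · sin φ₂ − sin φ₁ · cos φ₂ · cos Δλ )
  = atan2(0.42319, 0.89906) = 25.206° → normalised to [0°, 360°): 25.206°.

25.2°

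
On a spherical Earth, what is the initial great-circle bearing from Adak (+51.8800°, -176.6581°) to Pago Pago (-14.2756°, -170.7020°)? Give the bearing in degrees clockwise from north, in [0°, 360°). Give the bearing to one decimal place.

173.7°

Δλ = -170.7020 − -176.6581 = 5.9561°.
θ = atan2( sin Δλ · cos φ₂ , cos φ₁ · sin φ₂ − sin φ₁ · cos φ₂ · cos Δλ )
  = atan2(0.10056, -0.91053) = 173.698° → normalised to [0°, 360°): 173.698°.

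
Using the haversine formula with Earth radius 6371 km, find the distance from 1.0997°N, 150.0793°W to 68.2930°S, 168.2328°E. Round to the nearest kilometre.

Δλ = 168.2328 − -150.0793 = 318.3121°; wrapped into (−180°, 180°]: -41.6879°.
Δφ = -68.2930 − 1.0997 = -69.3927°.
a = sin²(Δφ/2) + cos φ₁ · cos φ₂ · sin²(Δλ/2) = 0.370839.
c = 2·atan2(√a, √(1−a)) = 1.30951 rad → d = 6371·c ≈ 8342.90 km.

8343 km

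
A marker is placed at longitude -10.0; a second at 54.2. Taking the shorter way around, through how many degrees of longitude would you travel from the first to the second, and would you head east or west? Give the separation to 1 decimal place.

64.2° east

Raw difference: 54.2 − -10.0 = 64.2°.
Normalise into (−180°, 180°]: 64.2° stays 64.2°.
Positive ⇒ the second point lies to the east; separation 64.2°.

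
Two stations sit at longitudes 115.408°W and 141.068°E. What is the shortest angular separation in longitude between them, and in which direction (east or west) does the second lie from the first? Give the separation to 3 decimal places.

Raw difference: 141.068 − -115.408 = 256.476°.
Normalise into (−180°, 180°]: 256.476° − 360° = -103.524°.
Negative ⇒ the second point lies to the west; separation 103.524°.

103.524° west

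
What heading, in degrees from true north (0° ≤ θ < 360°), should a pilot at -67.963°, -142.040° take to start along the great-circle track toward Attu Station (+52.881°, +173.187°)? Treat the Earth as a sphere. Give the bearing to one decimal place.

328.6°

Δλ = 173.187 − -142.040 = 315.227°; wrapped into (−180°, 180°]: -44.773°.
θ = atan2( sin Δλ · cos φ₂ , cos φ₁ · sin φ₂ − sin φ₁ · cos φ₂ · cos Δλ )
  = atan2(-0.42503, 0.69629) = -31.400° → normalised to [0°, 360°): 328.600°.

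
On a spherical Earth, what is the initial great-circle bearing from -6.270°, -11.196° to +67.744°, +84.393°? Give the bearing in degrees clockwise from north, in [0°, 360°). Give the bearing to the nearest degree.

22°

Δλ = 84.393 − -11.196 = 95.589°.
θ = atan2( sin Δλ · cos φ₂ , cos φ₁ · sin φ₂ − sin φ₁ · cos φ₂ · cos Δλ )
  = atan2(0.37695, 0.91594) = 22.369° → normalised to [0°, 360°): 22.369°.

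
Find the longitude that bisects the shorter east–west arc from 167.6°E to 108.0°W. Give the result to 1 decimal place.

Signed shortest Δλ from +167.6° to -108.0° is +84.4°.
Midpoint longitude = +167.6° + (+84.4°)/2 = +167.6° + 42.2° = +209.8°.
Normalise into (−180°, 180°]: -150.2°.
(The naïve average (+167.6 + -108.0)/2 = 29.8° is on the wrong side of the globe.)

150.2°W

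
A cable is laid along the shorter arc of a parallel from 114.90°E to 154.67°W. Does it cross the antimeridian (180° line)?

Yes

Naïve |-154.67 − 114.90| = 269.57° > 180°, so the shorter arc goes the other way round — across 180°.
Signed shortest Δλ = ((-154.67 − 114.90 + 180) mod 360) − 180 = 90.43°.
Going east by 90.43° from +114.90° passes through 180° before reaching -154.67°.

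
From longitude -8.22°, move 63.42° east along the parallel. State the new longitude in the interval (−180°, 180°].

Start at -8.22°; shift +63.42° → +55.20°.
+55.20° already lies in (−180°, 180°].

+55.20°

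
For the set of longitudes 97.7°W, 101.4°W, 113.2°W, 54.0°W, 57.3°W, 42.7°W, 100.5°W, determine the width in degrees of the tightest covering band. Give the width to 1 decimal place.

Sort the longitudes: -113.2°, -101.4°, -100.5°, -97.7°, -57.3°, -54.0°, -42.7°.
Eastward gaps between consecutive values (wrapping around): 11.8°, 0.9°, 2.8°, 40.4°, 3.3°, 11.3°, 289.5°.
Largest gap = 289.5° ⇒ minimal covering band is its complement: 360° − 289.5° = 70.5°.
Band runs from -113.2° eastward to -42.7°.

70.5°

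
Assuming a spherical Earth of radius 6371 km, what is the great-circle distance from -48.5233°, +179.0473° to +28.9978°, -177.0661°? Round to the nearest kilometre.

8629 km

Δλ = -177.0661 − 179.0473 = -356.1134°; wrapped into (−180°, 180°]: 3.8866°.
Δφ = 28.9978 − -48.5233 = 77.5211°.
a = sin²(Δφ/2) + cos φ₁ · cos φ₂ · sin²(Δλ/2) = 0.392626.
c = 2·atan2(√a, √(1−a)) = 1.35436 rad → d = 6371·c ≈ 8628.64 km.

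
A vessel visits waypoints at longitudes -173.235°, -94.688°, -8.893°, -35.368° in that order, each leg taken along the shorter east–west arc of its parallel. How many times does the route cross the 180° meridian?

0

Leg 1: -173.235° → -94.688°, shortest Δλ = 78.547° (east) — does not cross 180°.
Leg 2: -94.688° → -8.893°, shortest Δλ = 85.795° (east) — does not cross 180°.
Leg 3: -8.893° → -35.368°, shortest Δλ = -26.475° (west) — does not cross 180°.
Total crossings: 0.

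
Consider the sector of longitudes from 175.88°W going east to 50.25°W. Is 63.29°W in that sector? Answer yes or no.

Yes

Band width going east from -175.88° to -50.25°: ((-50.25 − -175.88) mod 360) = 125.63°.
Offset of -63.29° east of the west edge: ((-63.29 − -175.88) mod 360) = 112.59°.
112.59° ≤ 125.63° ⇒ inside.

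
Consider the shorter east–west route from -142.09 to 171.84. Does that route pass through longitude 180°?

Naïve |171.84 − -142.09| = 313.93° > 180°, so the shorter arc goes the other way round — across 180°.
Signed shortest Δλ = ((171.84 − -142.09 + 180) mod 360) − 180 = -46.07°.
Going west by 46.07° from -142.09° passes through 180° before reaching +171.84°.

Yes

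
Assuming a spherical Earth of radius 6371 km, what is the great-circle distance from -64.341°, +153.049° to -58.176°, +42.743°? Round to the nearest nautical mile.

2800 nmi

Δλ = 42.743 − 153.049 = -110.306°.
Δφ = -58.176 − -64.341 = 6.165°.
a = sin²(Δφ/2) + cos φ₁ · cos φ₂ · sin²(Δλ/2) = 0.156678.
c = 2·atan2(√a, √(1−a)) = 0.81393 rad → d = 6371·c ≈ 5185.57 km ≈ 2799.99 nmi.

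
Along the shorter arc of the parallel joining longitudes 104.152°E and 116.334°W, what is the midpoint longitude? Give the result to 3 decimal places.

Signed shortest Δλ from +104.152° to -116.334° is +139.514°.
Midpoint longitude = +104.152° + (+139.514°)/2 = +104.152° + 69.757° = +173.909°.
(The naïve average (+104.152 + -116.334)/2 = -6.091° is on the wrong side of the globe.)

173.909°E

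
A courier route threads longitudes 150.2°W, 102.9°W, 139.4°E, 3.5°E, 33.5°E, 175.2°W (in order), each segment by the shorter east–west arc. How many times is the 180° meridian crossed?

2

Leg 1: -150.2° → -102.9°, shortest Δλ = 47.3° (east) — does not cross 180°.
Leg 2: -102.9° → +139.4°, shortest Δλ = -117.7° (west) — crosses 180°.
Leg 3: +139.4° → +3.5°, shortest Δλ = -135.9° (west) — does not cross 180°.
Leg 4: +3.5° → +33.5°, shortest Δλ = 30.0° (east) — does not cross 180°.
Leg 5: +33.5° → -175.2°, shortest Δλ = 151.3° (east) — crosses 180°.
Total crossings: 2.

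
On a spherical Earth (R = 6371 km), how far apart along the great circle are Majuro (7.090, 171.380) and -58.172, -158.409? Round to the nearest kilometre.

Δλ = -158.409 − 171.380 = -329.789°; wrapped into (−180°, 180°]: 30.211°.
Δφ = -58.172 − 7.090 = -65.262°.
a = sin²(Δφ/2) + cos φ₁ · cos φ₂ · sin²(Δλ/2) = 0.326306.
c = 2·atan2(√a, √(1−a)) = 1.21601 rad → d = 6371·c ≈ 7747.21 km.

7747 km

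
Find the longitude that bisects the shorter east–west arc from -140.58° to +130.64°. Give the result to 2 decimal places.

Signed shortest Δλ from -140.58° to +130.64° is -88.78°.
Midpoint longitude = -140.58° + (-88.78°)/2 = -140.58° − 44.39° = -184.97°.
Normalise into (−180°, 180°]: +175.03°.
(The naïve average (-140.58 + +130.64)/2 = -4.97° is on the wrong side of the globe.)

+175.03°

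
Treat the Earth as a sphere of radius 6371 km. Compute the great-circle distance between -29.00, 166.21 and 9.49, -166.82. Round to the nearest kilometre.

Δλ = -166.82 − 166.21 = -333.03°; wrapped into (−180°, 180°]: 26.97°.
Δφ = 9.49 − -29.00 = 38.49°.
a = sin²(Δφ/2) + cos φ₁ · cos φ₂ · sin²(Δλ/2) = 0.155551.
c = 2·atan2(√a, √(1−a)) = 0.81083 rad → d = 6371·c ≈ 5165.78 km.

5166 km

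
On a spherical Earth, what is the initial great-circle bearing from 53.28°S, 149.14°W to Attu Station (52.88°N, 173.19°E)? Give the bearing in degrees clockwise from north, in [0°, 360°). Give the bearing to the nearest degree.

Δλ = 173.19 − -149.14 = 322.33°; wrapped into (−180°, 180°]: -37.67°.
θ = atan2( sin Δλ · cos φ₂ , cos φ₁ · sin φ₂ − sin φ₁ · cos φ₂ · cos Δλ )
  = atan2(-0.36880, 0.85965) = -23.220° → normalised to [0°, 360°): 336.780°.

337°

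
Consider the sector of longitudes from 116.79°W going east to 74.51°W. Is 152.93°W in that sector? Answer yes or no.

No

Band width going east from -116.79° to -74.51°: ((-74.51 − -116.79) mod 360) = 42.28°.
Offset of -152.93° east of the west edge: ((-152.93 − -116.79) mod 360) = 323.86°.
323.86° > 42.28° ⇒ outside.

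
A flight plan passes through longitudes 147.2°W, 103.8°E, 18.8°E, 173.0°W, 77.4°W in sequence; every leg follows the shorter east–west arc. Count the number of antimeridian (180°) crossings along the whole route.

2

Leg 1: -147.2° → +103.8°, shortest Δλ = -109.0° (west) — crosses 180°.
Leg 2: +103.8° → +18.8°, shortest Δλ = -85.0° (west) — does not cross 180°.
Leg 3: +18.8° → -173.0°, shortest Δλ = 168.2° (east) — crosses 180°.
Leg 4: -173.0° → -77.4°, shortest Δλ = 95.6° (east) — does not cross 180°.
Total crossings: 2.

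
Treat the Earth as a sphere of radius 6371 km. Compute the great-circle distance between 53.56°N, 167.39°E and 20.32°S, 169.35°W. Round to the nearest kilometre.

Δλ = -169.35 − 167.39 = -336.74°; wrapped into (−180°, 180°]: 23.26°.
Δφ = -20.32 − 53.56 = -73.88°.
a = sin²(Δφ/2) + cos φ₁ · cos φ₂ · sin²(Δλ/2) = 0.383811.
c = 2·atan2(√a, √(1−a)) = 1.33628 rad → d = 6371·c ≈ 8513.41 km.

8513 km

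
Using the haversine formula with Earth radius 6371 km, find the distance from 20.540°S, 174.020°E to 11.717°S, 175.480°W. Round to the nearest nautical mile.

804 nmi

Δλ = -175.480 − 174.020 = -349.500°; wrapped into (−180°, 180°]: 10.500°.
Δφ = -11.717 − -20.540 = 8.823°.
a = sin²(Δφ/2) + cos φ₁ · cos φ₂ · sin²(Δλ/2) = 0.013593.
c = 2·atan2(√a, √(1−a)) = 0.23371 rad → d = 6371·c ≈ 1488.99 km ≈ 803.99 nmi.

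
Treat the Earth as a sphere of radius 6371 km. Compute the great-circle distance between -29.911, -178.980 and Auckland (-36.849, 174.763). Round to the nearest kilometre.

Δλ = 174.763 − -178.980 = 353.743°; wrapped into (−180°, 180°]: -6.257°.
Δφ = -36.849 − -29.911 = -6.938°.
a = sin²(Δφ/2) + cos φ₁ · cos φ₂ · sin²(Δλ/2) = 0.005727.
c = 2·atan2(√a, √(1−a)) = 0.15150 rad → d = 6371·c ≈ 965.22 km.

965 km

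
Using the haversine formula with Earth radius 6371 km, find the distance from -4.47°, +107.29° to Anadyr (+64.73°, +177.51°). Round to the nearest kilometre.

9539 km

Δλ = 177.51 − 107.29 = 70.22°.
Δφ = 64.73 − -4.47 = 69.20°.
a = sin²(Δφ/2) + cos φ₁ · cos φ₂ · sin²(Δλ/2) = 0.463228.
c = 2·atan2(√a, √(1−a)) = 1.49719 rad → d = 6371·c ≈ 9538.58 km.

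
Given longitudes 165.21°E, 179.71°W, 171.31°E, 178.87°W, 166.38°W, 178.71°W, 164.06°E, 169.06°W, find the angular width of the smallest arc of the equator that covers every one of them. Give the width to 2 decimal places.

Sort the longitudes: -179.71°, -178.87°, -178.71°, -169.06°, -166.38°, +164.06°, +165.21°, +171.31°.
Eastward gaps between consecutive values (wrapping around): 0.84°, 0.16°, 9.65°, 2.68°, 330.44°, 1.15°, 6.10°, 8.98°.
Largest gap = 330.44° ⇒ minimal covering band is its complement: 360° − 330.44° = 29.56°.
Band runs from +164.06° eastward to -166.38°, crossing the antimeridian.

29.56°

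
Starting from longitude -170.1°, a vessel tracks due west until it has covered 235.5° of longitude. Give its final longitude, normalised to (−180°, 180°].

Start at -170.1°; shift −235.5° → -405.6°.
-405.6° lies outside (−180°, 180°]; add 360° → -45.6°.

-45.6°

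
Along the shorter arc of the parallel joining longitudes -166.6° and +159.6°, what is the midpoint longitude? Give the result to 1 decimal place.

Signed shortest Δλ from -166.6° to +159.6° is -33.8°.
Midpoint longitude = -166.6° + (-33.8°)/2 = -166.6° − 16.9° = -183.5°.
Normalise into (−180°, 180°]: +176.5°.
(The naïve average (-166.6 + +159.6)/2 = -3.5° is on the wrong side of the globe.)

+176.5°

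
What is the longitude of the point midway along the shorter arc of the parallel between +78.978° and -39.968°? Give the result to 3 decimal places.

+19.505°

Signed shortest Δλ from +78.978° to -39.968° is -118.946°.
Midpoint longitude = +78.978° + (-118.946°)/2 = +78.978° − 59.473° = +19.505°.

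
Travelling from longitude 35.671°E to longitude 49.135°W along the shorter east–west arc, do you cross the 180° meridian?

No

Signed shortest Δλ = ((-49.135 − 35.671 + 180) mod 360) − 180 = -84.806°.
Going west by 84.806° from +35.671° reaches -49.135° without touching 180°.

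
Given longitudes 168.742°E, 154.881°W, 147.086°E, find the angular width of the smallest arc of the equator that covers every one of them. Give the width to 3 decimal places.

58.033°

Sort the longitudes: -154.881°, +147.086°, +168.742°.
Eastward gaps between consecutive values (wrapping around): 301.967°, 21.656°, 36.377°.
Largest gap = 301.967° ⇒ minimal covering band is its complement: 360° − 301.967° = 58.033°.
Band runs from +147.086° eastward to -154.881°, crossing the antimeridian.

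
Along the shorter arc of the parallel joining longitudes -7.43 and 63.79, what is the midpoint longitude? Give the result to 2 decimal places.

Signed shortest Δλ from -7.43° to +63.79° is +71.22°.
Midpoint longitude = -7.43° + (+71.22°)/2 = -7.43° + 35.61° = +28.18°.

+28.18°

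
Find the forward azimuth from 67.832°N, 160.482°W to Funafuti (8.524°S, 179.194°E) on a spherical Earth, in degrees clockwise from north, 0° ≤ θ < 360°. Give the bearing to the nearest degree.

Δλ = 179.194 − -160.482 = 339.676°; wrapped into (−180°, 180°]: -20.324°.
θ = atan2( sin Δλ · cos φ₂ , cos φ₁ · sin φ₂ − sin φ₁ · cos φ₂ · cos Δλ )
  = atan2(-0.34349, -0.91476) = -159.419° → normalised to [0°, 360°): 200.581°.

201°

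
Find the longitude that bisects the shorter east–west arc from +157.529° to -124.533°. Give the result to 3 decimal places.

Signed shortest Δλ from +157.529° to -124.533° is +77.938°.
Midpoint longitude = +157.529° + (+77.938°)/2 = +157.529° + 38.969° = +196.498°.
Normalise into (−180°, 180°]: -163.502°.
(The naïve average (+157.529 + -124.533)/2 = 16.498° is on the wrong side of the globe.)

-163.502°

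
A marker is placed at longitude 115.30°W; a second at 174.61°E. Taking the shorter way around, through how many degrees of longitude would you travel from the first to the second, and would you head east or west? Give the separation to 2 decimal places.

Raw difference: 174.61 − -115.30 = 289.91°.
Normalise into (−180°, 180°]: 289.91° − 360° = -70.09°.
Negative ⇒ the second point lies to the west; separation 70.09°.

70.09° west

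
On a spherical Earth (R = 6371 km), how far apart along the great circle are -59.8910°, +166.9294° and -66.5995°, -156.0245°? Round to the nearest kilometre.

Δλ = -156.0245 − 166.9294 = -322.9539°; wrapped into (−180°, 180°]: 37.0461°.
Δφ = -66.5995 − -59.8910 = -6.7085°.
a = sin²(Δφ/2) + cos φ₁ · cos φ₂ · sin²(Δλ/2) = 0.023531.
c = 2·atan2(√a, √(1−a)) = 0.30801 rad → d = 6371·c ≈ 1962.34 km.

1962 km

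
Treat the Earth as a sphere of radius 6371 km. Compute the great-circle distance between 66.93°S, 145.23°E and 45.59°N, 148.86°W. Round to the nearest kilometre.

13682 km

Δλ = -148.86 − 145.23 = -294.09°; wrapped into (−180°, 180°]: 65.91°.
Δφ = 45.59 − -66.93 = 112.52°.
a = sin²(Δφ/2) + cos φ₁ · cos φ₂ · sin²(Δλ/2) = 0.772647.
c = 2·atan2(√a, √(1−a)) = 2.14754 rad → d = 6371·c ≈ 13681.96 km.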